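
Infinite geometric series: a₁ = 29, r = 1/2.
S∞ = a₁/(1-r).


S∞ = a₁/(1-r) = 29/(1 - 1/2)
= 29/(1/2)
= 58

S∞ = 58


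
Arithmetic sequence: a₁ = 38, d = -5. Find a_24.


aₙ = a₁ + (n-1)d
= 38 + (24-1)×-5
= 38 - 115
= -77

a_24 = -77


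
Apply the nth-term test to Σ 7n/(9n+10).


lim(n→∞) 7n/(9n+10) = 7/9 = 7/9  (divide numerator and denominator by n)
lim aₙ = 7/9 ≠ 0 → series DIVERGES

Diverges (lim aₙ = 7/9 ≠ 0)


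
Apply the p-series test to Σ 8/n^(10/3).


p-series test: Σ c/n^p converges if p > 1, diverges if p ≤ 1 (constant c > 0 doesn't affect convergence).
p = 10/3
10/3 > 1 → CONVERGES

Converges (p = 10/3 > 1)


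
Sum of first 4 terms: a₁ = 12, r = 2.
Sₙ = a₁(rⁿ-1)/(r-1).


Sₙ = 12×(2^4 - 1)/(2 - 1)
= 12×(16 - 1)/1
= 12×15/1
= 180

S_4 = 180


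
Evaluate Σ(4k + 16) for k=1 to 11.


Σ(4k+16) = 4·Σk + 16·n
= 4·66 + 16·11
= 264 + 176 = 440

Σ = 440


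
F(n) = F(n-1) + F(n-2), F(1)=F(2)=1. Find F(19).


Fibonacci sequence: 1, 1, 2, 3, 5, 8, 13, 21, 34, 55, 89, ...
F(19) = 4181

F(19) = 4181


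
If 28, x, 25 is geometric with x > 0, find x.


GM = √(28×25) = √700 = 26.4575

GM = 26.4575


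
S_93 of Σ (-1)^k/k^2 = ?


S = -1 + 1/4 - 1/9 + 1/16 - 1/25 + 1/36 - 1/49 + 1/64 ± ...
= -0.8225
(Full series converges to -π²/12 ≈ -0.8225)

S_93 = -0.8225


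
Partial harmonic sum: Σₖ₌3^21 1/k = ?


Σₖ₌3^21 1/k = 1/3 + 1/4 + 1/5 + ... + 1/21
= 11098301/5173168
≈ 2.1454

Sum = 11098301/5173168 ≈ 2.1454


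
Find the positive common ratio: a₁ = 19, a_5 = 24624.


r^(n-1) = aₙ/a₁
r^4 = 24624/19 = 1296
r = 1296^(1/4)
= ±6; taking r > 0 gives r = 6

r = 6


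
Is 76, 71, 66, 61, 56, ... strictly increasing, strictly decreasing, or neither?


Differences: -5, -5, -5, -5
All differences < 0 → strictly DECREASING

Monotonically decreasing


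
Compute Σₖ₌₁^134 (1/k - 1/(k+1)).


Telescoping: adjacent terms cancel.
= 1/1 - 1/135
= 1 - 1/135 = 134/135

Sum = 134/135


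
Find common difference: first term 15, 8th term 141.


d = (aₙ - a₁)/(n-1)
= (141 - 15)/(8-1)
= 126/7 = 18

d = 18


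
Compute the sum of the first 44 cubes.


n(n+1)/2 = 44×45/2 = 990
Σk³ = 990² = 980100

Σk³ = 980100


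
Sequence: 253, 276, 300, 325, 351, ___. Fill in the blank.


Pattern: triangular numbers: n(n+1)/2
Terms: 253, 276, 300, 325, 351
Next term = 378

Next term = 378


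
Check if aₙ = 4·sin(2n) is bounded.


For all n, -1 ≤ sin(2n) ≤ 1, so -4 ≤ 4·sin(2n) ≤ 4
Lower bound: -4, Upper bound: 4
The sequence IS bounded

Bounded (-4 ≤ aₙ ≤ 4)


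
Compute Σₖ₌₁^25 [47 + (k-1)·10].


aₙ = 47 + (25-1)×10 = 287
Sₙ = n(a₁+aₙ)/2 = 25×(47+287)/2
= 25×334/2 = 4175

S_25 = 4175


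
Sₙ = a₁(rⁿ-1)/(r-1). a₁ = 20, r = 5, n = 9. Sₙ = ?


Sₙ = 20×(5^9 - 1)/(5 - 1)
= 20×(1953125 - 1)/4
= 20×1953124/4
= 9765620

S_9 = 9765620


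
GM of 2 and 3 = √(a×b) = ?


GM = √(2×3) = √6 = 2.4495

GM = 2.4495


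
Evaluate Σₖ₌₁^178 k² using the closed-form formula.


n = 178
n(n+1)(2n+1)/6 = 178×179×357/6
= 11374734/6 = 1895789

Σk² = 1895789


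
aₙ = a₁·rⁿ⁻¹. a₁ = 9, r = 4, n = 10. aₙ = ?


aₙ = a₁·r^(n-1)
= 9×4^9
= 9×262144
= 2359296

a_10 = 2359296


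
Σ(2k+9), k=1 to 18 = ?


Σ(2k+9) = 2·Σk + 9·n
= 2·171 + 9·18
= 342 + 162 = 504

Σ = 504


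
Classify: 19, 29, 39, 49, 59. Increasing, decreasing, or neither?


Differences: 10, 10, 10, 10
All differences > 0 → strictly INCREASING

Monotonically increasing


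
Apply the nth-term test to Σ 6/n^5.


lim(n→∞) 6/n^5 = 0
lim aₙ = 0 → nth-term test is INCONCLUSIVE
(Need other tests; this is actually a convergent p-series with p=5 > 1)

Inconclusive (lim aₙ = 0; need another test)


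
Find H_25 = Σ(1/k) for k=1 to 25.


H_25 = 1/1 + 1/2 + 1/3 + ... + 1/25
= 34052522467/8923714800
≈ 3.816

H_25 = 34052522467/8923714800 ≈ 3.816


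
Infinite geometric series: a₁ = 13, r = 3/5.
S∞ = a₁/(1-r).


S∞ = a₁/(1-r) = 13/(1 - 3/5)
= 13/(2/5)
= 65/2

S∞ = 65/2


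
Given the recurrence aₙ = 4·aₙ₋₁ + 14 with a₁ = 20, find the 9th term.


Computing step by step:
a_1 = 20
a_2 = 94
a_3 = 390
a_4 = 1574
a_5 = 6310
a_6 = 25254
a_7 = 101030
a_8 = 404134
a_9 = 1616550


a_9 = 1616550


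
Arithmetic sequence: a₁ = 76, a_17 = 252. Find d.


d = (aₙ - a₁)/(n-1)
= (252 - 76)/(17-1)
= 176/16 = 11

d = 11


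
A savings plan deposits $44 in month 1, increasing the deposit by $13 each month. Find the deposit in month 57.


aₙ = a₁ + (n-1)d
= 44 + (57-1)×13
= 44 + 728
= 772

a_57 = 772


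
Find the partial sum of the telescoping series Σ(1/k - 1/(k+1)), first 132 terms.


Telescoping: adjacent terms cancel.
= 1/1 - 1/133
= 1 - 1/133 = 132/133

Sum = 132/133


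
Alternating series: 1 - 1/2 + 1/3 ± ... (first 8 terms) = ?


S = 1 - 1/2 + 1/3 - 1/4 + 1/5 - 1/6 + 1/7 - 1/8
= 0.6345
(Full series converges to +ln(2) ≈ +0.6931)

S_8 = 0.6345


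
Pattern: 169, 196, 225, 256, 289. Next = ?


Pattern: perfect squares: n²
Terms: 169, 196, 225, 256, 289
Next term = 324

Next term = 324


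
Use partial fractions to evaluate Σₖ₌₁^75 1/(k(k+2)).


1/(k(k+2)) = (1/2)·(1/k - 1/(k+2)) (partial fractions)
Telescoping: Σ = (1/2)·(1 + 1/2 - 1/76 - 1/77) = 8625/11704

Sum = 8625/11704


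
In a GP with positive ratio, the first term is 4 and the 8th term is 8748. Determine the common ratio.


r^(n-1) = aₙ/a₁
r^7 = 8748/4 = 2187
r = 2187^(1/7)
= 3

r = 3


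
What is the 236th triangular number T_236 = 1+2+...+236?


n(n+1)/2 = 236×237/2 = 55932/2 = 27966

Σk = 27966


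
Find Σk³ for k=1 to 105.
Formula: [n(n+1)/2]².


n(n+1)/2 = 105×106/2 = 5565
Σk³ = 5565² = 30969225

Σk³ = 30969225


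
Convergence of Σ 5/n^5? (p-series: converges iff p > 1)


p-series test: Σ c/n^p converges if p > 1, diverges if p ≤ 1 (constant c > 0 doesn't affect convergence).
p = 5
5 > 1 → CONVERGES

Converges (p = 5 > 1)


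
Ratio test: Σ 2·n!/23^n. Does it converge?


aₙ = 2·n!/23^n
a_{n+1}/aₙ = (n+1)!/23^(n+1) × 23^n/n!  (constant 2 cancels)
= (n+1)/23
L = lim(n→∞) (n+1)/23 = ∞
L > 1 → series DIVERGES

Diverges (ratio test: L = ∞ > 1)


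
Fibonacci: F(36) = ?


Fibonacci sequence: 1, 1, 2, 3, 5, 8, 13, 21, 34, 55, 89, ...
F(36) = 14930352

F(36) = 14930352


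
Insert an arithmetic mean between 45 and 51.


AM = (45 + 51)/2 = 96/2 = 48

AM = 48


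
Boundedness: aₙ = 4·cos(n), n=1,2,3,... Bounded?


For all n, -1 ≤ cos(n) ≤ 1, so -4 ≤ 4·cos(n) ≤ 4
Lower bound: -4, Upper bound: 4
The sequence IS bounded

Bounded (-4 ≤ aₙ ≤ 4)


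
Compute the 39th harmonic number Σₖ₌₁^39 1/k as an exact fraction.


H_39 = 1/1 + 1/2 + 1/3 + ... + 1/39
= 2066035355155033/485721041551200
≈ 4.2535

H_39 = 2066035355155033/485721041551200 ≈ 4.2535


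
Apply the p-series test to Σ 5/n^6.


p-series test: Σ c/n^p converges if p > 1, diverges if p ≤ 1 (constant c > 0 doesn't affect convergence).
p = 6
6 > 1 → CONVERGES

Converges (p = 6 > 1)


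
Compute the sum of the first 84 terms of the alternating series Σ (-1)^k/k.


S = -1 + 1/2 - 1/3 + 1/4 - 1/5 + 1/6 - 1/7 + 1/8 ± ...
= -0.6872
(Full series converges to -ln(2) ≈ -0.6931)

S_84 = -0.6872


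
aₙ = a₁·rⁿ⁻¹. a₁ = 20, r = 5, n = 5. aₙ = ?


aₙ = a₁·r^(n-1)
= 20×5^4
= 20×625
= 12500

a_5 = 12500


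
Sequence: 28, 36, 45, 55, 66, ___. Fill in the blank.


Pattern: triangular numbers: n(n+1)/2
Terms: 28, 36, 45, 55, 66
Next term = 78

Next term = 78


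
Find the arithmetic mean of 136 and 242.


AM = (136 + 242)/2 = 378/2 = 189

AM = 189


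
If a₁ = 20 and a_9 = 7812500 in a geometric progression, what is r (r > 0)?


r^(n-1) = aₙ/a₁
r^8 = 7812500/20 = 390625
r = 390625^(1/8)
= ±5; taking r > 0 gives r = 5

r = 5


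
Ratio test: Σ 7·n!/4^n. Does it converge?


aₙ = 7·n!/4^n
a_{n+1}/aₙ = (n+1)!/4^(n+1) × 4^n/n!  (constant 7 cancels)
= (n+1)/4
L = lim(n→∞) (n+1)/4 = ∞
L > 1 → series DIVERGES

Diverges (ratio test: L = ∞ > 1)


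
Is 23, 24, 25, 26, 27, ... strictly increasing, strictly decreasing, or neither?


Differences: 1, 1, 1, 1
All differences > 0 → strictly INCREASING

Monotonically increasing


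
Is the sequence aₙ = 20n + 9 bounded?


aₙ = 20n + 9 → as n→∞, aₙ→∞
No finite upper bound exists
The sequence is UNBOUNDED

Unbounded (aₙ → ∞ as n → ∞)


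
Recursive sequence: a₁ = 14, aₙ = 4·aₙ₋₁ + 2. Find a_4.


Computing step by step:
a_1 = 14
a_2 = 58
a_3 = 234
a_4 = 938


a_4 = 938


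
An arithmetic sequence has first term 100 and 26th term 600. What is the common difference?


d = (aₙ - a₁)/(n-1)
= (600 - 100)/(26-1)
= 500/25 = 20

d = 20


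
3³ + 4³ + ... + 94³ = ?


Σₖ₌3^94 k³ = [94·95/2]² − [2·3/2]²
= 19936225 − 9 = 19936216

Σk³ = 19936216


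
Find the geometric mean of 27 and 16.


GM = √(27×16) = √432 = 20.7846

GM = 20.7846


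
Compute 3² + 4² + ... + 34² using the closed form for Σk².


Σₖ₌3^34 k² = Σₖ₌₁^34 k² − Σₖ₌₁^2 k²
= 34·35·69/6 − 2·3·5/6
= 13685 − 5 = 13680

Σk² = 13680


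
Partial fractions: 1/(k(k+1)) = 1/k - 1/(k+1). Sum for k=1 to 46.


1/(k(k+1)) = 1/k - 1/(k+1) (partial fractions)
Telescoping: Σ = 1 - 1/47 = 46/47

Sum = 46/47


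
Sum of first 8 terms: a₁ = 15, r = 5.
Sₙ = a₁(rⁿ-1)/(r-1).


Sₙ = 15×(5^8 - 1)/(5 - 1)
= 15×(390625 - 1)/4
= 15×390624/4
= 1464840

S_8 = 1464840


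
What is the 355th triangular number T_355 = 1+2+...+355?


n(n+1)/2 = 355×356/2 = 126380/2 = 63190

Σk = 63190


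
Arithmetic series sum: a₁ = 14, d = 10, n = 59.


aₙ = 14 + (59-1)×10 = 594
Sₙ = n(a₁+aₙ)/2 = 59×(14+594)/2
= 59×608/2 = 17936

S_59 = 17936


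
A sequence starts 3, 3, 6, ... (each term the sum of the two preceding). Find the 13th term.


Computing iteratively: 3, 3, 6, 9, 15, 24, 39, 63, 102, 165, 267, 432, ...
a_13 = 699

a_13 = 699


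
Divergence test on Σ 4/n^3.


lim(n→∞) 4/n^3 = 0
lim aₙ = 0 → nth-term test is INCONCLUSIVE
(Need other tests; this is actually a convergent p-series with p=3 > 1)

Inconclusive (lim aₙ = 0; need another test)


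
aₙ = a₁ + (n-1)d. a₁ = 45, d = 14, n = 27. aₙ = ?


aₙ = a₁ + (n-1)d
= 45 + (27-1)×14
= 45 + 364
= 409

a_27 = 409


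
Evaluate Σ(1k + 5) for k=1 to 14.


Σ(1k+5) = 1·Σk + 5·n
= 1·105 + 5·14
= 105 + 70 = 175

Σ = 175


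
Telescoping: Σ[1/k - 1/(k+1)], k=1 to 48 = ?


Telescoping: adjacent terms cancel.
= 1/1 - 1/49
= 1 - 1/49 = 48/49

Sum = 48/49


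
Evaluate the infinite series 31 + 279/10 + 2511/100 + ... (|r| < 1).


S∞ = a₁/(1-r) = 31/(1 - 9/10)
= 31/(1/10)
= 310

S∞ = 310


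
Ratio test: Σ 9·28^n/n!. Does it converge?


aₙ = 9·28^n/n!
a_{n+1}/aₙ = 28^(n+1)/(n+1)! × n!/28^n  (constant 9 cancels)
= 28/(n+1)
L = lim(n→∞) 28/(n+1) = 0
L < 1 → series CONVERGES

Converges (ratio test: L = 0 < 1)


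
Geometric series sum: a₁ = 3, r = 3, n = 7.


Sₙ = 3×(3^7 - 1)/(3 - 1)
= 3×(2187 - 1)/2
= 3×2186/2
= 3279

S_7 = 3279


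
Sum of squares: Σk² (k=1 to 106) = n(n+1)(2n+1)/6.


n = 106
n(n+1)(2n+1)/6 = 106×107×213/6
= 2415846/6 = 402641

Σk² = 402641


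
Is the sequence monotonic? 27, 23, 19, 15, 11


Differences: -4, -4, -4, -4
All differences < 0 → strictly DECREASING

Monotonically decreasing


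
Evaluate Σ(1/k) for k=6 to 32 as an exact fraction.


Σₖ₌6^32 1/k = 1/6 + 1/7 + 1/8 + ... + 1/32
= 256339679848919/144403552893600
≈ 1.7752

Sum = 256339679848919/144403552893600 ≈ 1.7752


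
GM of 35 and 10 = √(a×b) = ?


GM = √(35×10) = √350 = 18.7083

GM = 18.7083


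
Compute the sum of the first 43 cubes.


n(n+1)/2 = 43×44/2 = 946
Σk³ = 946² = 894916

Σk³ = 894916


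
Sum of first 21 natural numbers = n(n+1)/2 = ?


n(n+1)/2 = 21×22/2 = 462/2 = 231

Σk = 231


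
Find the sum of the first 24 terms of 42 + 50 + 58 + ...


aₙ = 42 + (24-1)×8 = 226
Sₙ = n(a₁+aₙ)/2 = 24×(42+226)/2
= 24×268/2 = 3216

S_24 = 3216


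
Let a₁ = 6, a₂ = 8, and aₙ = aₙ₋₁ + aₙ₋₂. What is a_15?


Computing iteratively: 6, 8, 14, 22, 36, 58, 94, 152, 246, 398, 644, 1042, ...
a_15 = 4414

a_15 = 4414


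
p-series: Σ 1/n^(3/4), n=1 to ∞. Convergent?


p-series test: Σ c/n^p converges if p > 1, diverges if p ≤ 1 (constant c > 0 doesn't affect convergence).
p = 3/4
3/4 ≤ 1 → DIVERGES

Diverges (p = 3/4 ≤ 1)


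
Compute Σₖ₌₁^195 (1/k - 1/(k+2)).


Telescoping with gap 2: two head and two tail terms survive.
= (1 + 1/2) - (1/196 + 1/197)
= 3/2 - 1/196 - 1/197 = 57525/38612

Sum = 57525/38612


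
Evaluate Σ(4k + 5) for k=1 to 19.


Σ(4k+5) = 4·Σk + 5·n
= 4·190 + 5·19
= 760 + 95 = 855

Σ = 855


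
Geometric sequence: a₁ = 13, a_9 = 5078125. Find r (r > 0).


r^(n-1) = aₙ/a₁
r^8 = 5078125/13 = 390625
r = 390625^(1/8)
= ±5; taking r > 0 gives r = 5

r = 5


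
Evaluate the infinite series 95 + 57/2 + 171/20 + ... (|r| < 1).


S∞ = a₁/(1-r) = 95/(1 - 3/10)
= 95/(7/10)
= 950/7

S∞ = 950/7


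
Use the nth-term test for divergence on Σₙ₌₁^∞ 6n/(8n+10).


lim(n→∞) 6n/(8n+10) = 6/8 = 3/4  (divide numerator and denominator by n)
lim aₙ = 3/4 ≠ 0 → series DIVERGES

Diverges (lim aₙ = 3/4 ≠ 0)


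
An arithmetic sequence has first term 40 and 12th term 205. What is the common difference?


d = (aₙ - a₁)/(n-1)
= (205 - 40)/(12-1)
= 165/11 = 15

d = 15


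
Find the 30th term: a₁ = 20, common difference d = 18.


aₙ = a₁ + (n-1)d
= 20 + (30-1)×18
= 20 + 522
= 542

a_30 = 542


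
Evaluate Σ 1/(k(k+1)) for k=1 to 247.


1/(k(k+1)) = 1/k - 1/(k+1) (partial fractions)
Telescoping: Σ = 1 - 1/248 = 247/248

Sum = 247/248


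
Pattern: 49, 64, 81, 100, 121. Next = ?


Pattern: perfect squares: n²
Terms: 49, 64, 81, 100, 121
Next term = 144

Next term = 144


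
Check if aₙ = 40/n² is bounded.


a₁ = 40, a₂ = 40/4, a₃ = 40/9, ...
0 < aₙ ≤ 40 for all n ≥ 1
The sequence IS bounded

Bounded (0 < aₙ ≤ 40)


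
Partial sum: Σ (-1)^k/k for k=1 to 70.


S = -1 + 1/2 - 1/3 + 1/4 - 1/5 + 1/6 - 1/7 + 1/8 ± ...
= -0.6861
(Full series converges to -ln(2) ≈ -0.6931)

S_70 = -0.6861


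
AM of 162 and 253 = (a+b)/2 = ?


AM = (162 + 253)/2 = 415/2 = 207.5

AM = 207.5


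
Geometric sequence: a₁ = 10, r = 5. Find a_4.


aₙ = a₁·r^(n-1)
= 10×5^3
= 10×125
= 1250

a_4 = 1250


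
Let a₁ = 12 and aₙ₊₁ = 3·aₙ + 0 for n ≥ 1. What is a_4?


Computing step by step:
a_1 = 12
a_2 = 36
a_3 = 108
a_4 = 324


a_4 = 324


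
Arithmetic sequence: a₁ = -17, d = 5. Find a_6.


aₙ = a₁ + (n-1)d
= -17 + (6-1)×5
= -17 + 25
= 8

a_6 = 8


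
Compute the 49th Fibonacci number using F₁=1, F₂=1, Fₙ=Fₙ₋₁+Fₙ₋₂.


Fibonacci sequence: 1, 1, 2, 3, 5, 8, 13, 21, 34, 55, 89, ...
F(49) = 7778742049

F(49) = 7778742049


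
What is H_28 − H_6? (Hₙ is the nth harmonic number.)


Σₖ₌7^28 1/k = 1/7 + 1/8 + 1/9 + ... + 1/28
= 118636677563/80313433200
≈ 1.4772

Sum = 118636677563/80313433200 ≈ 1.4772


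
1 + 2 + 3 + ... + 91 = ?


n(n+1)/2 = 91×92/2 = 8372/2 = 4186

Σk = 4186


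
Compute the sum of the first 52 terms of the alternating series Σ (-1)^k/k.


S = -1 + 1/2 - 1/3 + 1/4 - 1/5 + 1/6 - 1/7 + 1/8 ± ...
= -0.6836
(Full series converges to -ln(2) ≈ -0.6931)

S_52 = -0.6836


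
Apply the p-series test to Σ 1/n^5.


p-series test: Σ c/n^p converges if p > 1, diverges if p ≤ 1 (constant c > 0 doesn't affect convergence).
p = 5
5 > 1 → CONVERGES

Converges (p = 5 > 1)


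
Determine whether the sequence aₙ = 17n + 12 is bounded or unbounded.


aₙ = 17n + 12 → as n→∞, aₙ→∞
No finite upper bound exists
The sequence is UNBOUNDED

Unbounded (aₙ → ∞ as n → ∞)


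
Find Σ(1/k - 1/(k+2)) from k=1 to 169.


Telescoping with gap 2: two head and two tail terms survive.
= (1 + 1/2) - (1/170 + 1/171)
= 3/2 - 1/170 - 1/171 = 21632/14535

Sum = 21632/14535


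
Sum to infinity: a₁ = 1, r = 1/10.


S∞ = a₁/(1-r) = 1/(1 - 1/10)
= 1/(9/10)
= 10/9

S∞ = 10/9


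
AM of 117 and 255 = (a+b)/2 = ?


AM = (117 + 255)/2 = 372/2 = 186

AM = 186


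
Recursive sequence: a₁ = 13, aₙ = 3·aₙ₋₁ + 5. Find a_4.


Computing step by step:
a_1 = 13
a_2 = 44
a_3 = 137
a_4 = 416


a_4 = 416


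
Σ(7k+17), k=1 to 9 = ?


Σ(7k+17) = 7·Σk + 17·n
= 7·45 + 17·9
= 315 + 153 = 468

Σ = 468


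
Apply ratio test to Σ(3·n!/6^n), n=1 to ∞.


aₙ = 3·n!/6^n
a_{n+1}/aₙ = (n+1)!/6^(n+1) × 6^n/n!  (constant 3 cancels)
= (n+1)/6
L = lim(n→∞) (n+1)/6 = ∞
L > 1 → series DIVERGES

Diverges (ratio test: L = ∞ > 1)


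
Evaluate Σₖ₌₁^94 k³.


n(n+1)/2 = 94×95/2 = 4465
Σk³ = 4465² = 19936225

Σk³ = 19936225


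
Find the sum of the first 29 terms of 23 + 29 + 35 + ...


aₙ = 23 + (29-1)×6 = 191
Sₙ = n(a₁+aₙ)/2 = 29×(23+191)/2
= 29×214/2 = 3103

S_29 = 3103


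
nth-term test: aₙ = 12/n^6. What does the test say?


lim(n→∞) 12/n^6 = 0
lim aₙ = 0 → nth-term test is INCONCLUSIVE
(Need other tests; this is actually a convergent p-series with p=6 > 1)

Inconclusive (lim aₙ = 0; need another test)


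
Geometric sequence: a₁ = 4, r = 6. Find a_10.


aₙ = a₁·r^(n-1)
= 4×6^9
= 4×10077696
= 40310784

a_10 = 40310784


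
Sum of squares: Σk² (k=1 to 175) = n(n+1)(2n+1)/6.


n = 175
n(n+1)(2n+1)/6 = 175×176×351/6
= 10810800/6 = 1801800

Σk² = 1801800


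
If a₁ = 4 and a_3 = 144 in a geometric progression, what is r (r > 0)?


r^(n-1) = aₙ/a₁
r^2 = 144/4 = 36
r = 36^(1/2)
= ±6; taking r > 0 gives r = 6

r = 6


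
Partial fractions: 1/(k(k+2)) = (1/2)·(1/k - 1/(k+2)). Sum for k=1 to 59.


1/(k(k+2)) = (1/2)·(1/k - 1/(k+2)) (partial fractions)
Telescoping: Σ = (1/2)·(1 + 1/2 - 1/60 - 1/61) = 5369/7320

Sum = 5369/7320


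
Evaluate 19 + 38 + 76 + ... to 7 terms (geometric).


Sₙ = 19×(2^7 - 1)/(2 - 1)
= 19×(128 - 1)/1
= 19×127/1
= 2413

S_7 = 2413


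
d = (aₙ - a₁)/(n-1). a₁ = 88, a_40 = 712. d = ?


d = (aₙ - a₁)/(n-1)
= (712 - 88)/(40-1)
= 624/39 = 16

d = 16


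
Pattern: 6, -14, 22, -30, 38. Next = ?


Pattern: alternating sign, magnitude arithmetic (d=8)
Terms: 6, -14, 22, -30, 38
Next term = -46

Next term = -46


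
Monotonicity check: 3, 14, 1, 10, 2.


Differences: 11, -13, 9, -8
Difference at position 1 is +11 (> 0) but position 2 is -13 (< 0) — sequence both rises and falls
→ NOT monotonic

Not monotonic


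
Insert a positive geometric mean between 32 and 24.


GM = √(32×24) = √768 = 27.7128

GM = 27.7128


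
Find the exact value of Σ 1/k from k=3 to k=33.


Σₖ₌3^33 1/k = 1/3 + 1/4 + 1/5 + ... + 1/33
= 33984696501949/13127595717600
≈ 2.5888

Sum = 33984696501949/13127595717600 ≈ 2.5888


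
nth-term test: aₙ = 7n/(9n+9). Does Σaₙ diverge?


lim(n→∞) 7n/(9n+9) = 7/9 = 7/9  (divide numerator and denominator by n)
lim aₙ = 7/9 ≠ 0 → series DIVERGES

Diverges (lim aₙ = 7/9 ≠ 0)


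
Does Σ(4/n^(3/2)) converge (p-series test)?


p-series test: Σ c/n^p converges if p > 1, diverges if p ≤ 1 (constant c > 0 doesn't affect convergence).
p = 3/2
3/2 > 1 → CONVERGES

Converges (p = 3/2 > 1)


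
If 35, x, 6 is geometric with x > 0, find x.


GM = √(35×6) = √210 = 14.4914

GM = 14.4914


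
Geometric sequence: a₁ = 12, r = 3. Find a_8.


aₙ = a₁·r^(n-1)
= 12×3^7
= 12×2187
= 26244

a_8 = 26244


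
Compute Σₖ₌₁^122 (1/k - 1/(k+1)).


Telescoping: adjacent terms cancel.
= 1/1 - 1/123
= 1 - 1/123 = 122/123

Sum = 122/123


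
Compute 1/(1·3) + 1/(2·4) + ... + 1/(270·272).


1/(k(k+2)) = (1/2)·(1/k - 1/(k+2)) (partial fractions)
Telescoping: Σ = (1/2)·(1 + 1/2 - 1/271 - 1/272) = 110025/147424

Sum = 110025/147424


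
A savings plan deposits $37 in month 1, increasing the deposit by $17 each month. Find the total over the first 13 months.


aₙ = 37 + (13-1)×17 = 241
Sₙ = n(a₁+aₙ)/2 = 13×(37+241)/2
= 13×278/2 = 1807

S_13 = 1807


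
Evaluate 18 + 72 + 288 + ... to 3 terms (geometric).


Sₙ = 18×(4^3 - 1)/(4 - 1)
= 18×(64 - 1)/3
= 18×63/3
= 378

S_3 = 378


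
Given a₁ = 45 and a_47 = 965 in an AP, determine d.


d = (aₙ - a₁)/(n-1)
= (965 - 45)/(47-1)
= 920/46 = 20

d = 20


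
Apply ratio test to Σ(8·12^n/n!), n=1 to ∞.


aₙ = 8·12^n/n!
a_{n+1}/aₙ = 12^(n+1)/(n+1)! × n!/12^n  (constant 8 cancels)
= 12/(n+1)
L = lim(n→∞) 12/(n+1) = 0
L < 1 → series CONVERGES

Converges (ratio test: L = 0 < 1)


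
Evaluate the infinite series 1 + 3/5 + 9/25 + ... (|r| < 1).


S∞ = a₁/(1-r) = 1/(1 - 3/5)
= 1/(2/5)
= 5/2

S∞ = 5/2


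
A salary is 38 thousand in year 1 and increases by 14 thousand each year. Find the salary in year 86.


aₙ = a₁ + (n-1)d
= 38 + (86-1)×14
= 38 + 1190
= 1228

a_86 = 1228


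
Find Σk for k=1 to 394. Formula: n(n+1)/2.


n(n+1)/2 = 394×395/2 = 155630/2 = 77815

Σk = 77815


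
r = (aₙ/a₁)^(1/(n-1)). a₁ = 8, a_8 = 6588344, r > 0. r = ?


r^(n-1) = aₙ/a₁
r^7 = 6588344/8 = 823543
r = 823543^(1/7)
= 7

r = 7


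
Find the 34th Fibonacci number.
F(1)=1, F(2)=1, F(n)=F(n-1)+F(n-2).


Fibonacci sequence: 1, 1, 2, 3, 5, 8, 13, 21, 34, 55, 89, ...
F(34) = 5702887

F(34) = 5702887


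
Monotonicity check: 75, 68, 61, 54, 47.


Differences: -7, -7, -7, -7
All differences < 0 → strictly DECREASING

Monotonically decreasing


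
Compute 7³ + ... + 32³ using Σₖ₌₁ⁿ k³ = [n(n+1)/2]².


Σₖ₌7^32 k³ = [32·33/2]² − [6·7/2]²
= 278784 − 441 = 278343

Σk³ = 278343


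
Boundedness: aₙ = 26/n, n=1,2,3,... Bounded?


a₁ = 26, a₂ = 26/2, a₃ = 26/3, ...
0 < aₙ ≤ 26 for all n ≥ 1
Lower bound: 0, Upper bound: 26
The sequence IS bounded

Bounded (0 < aₙ ≤ 26)


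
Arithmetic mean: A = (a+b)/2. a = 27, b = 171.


AM = (27 + 171)/2 = 198/2 = 99

AM = 99


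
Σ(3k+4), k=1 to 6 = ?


Σ(3k+4) = 3·Σk + 4·n
= 3·21 + 4·6
= 63 + 24 = 87

Σ = 87


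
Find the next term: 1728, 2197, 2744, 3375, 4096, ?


Pattern: perfect cubes: n³
Terms: 1728, 2197, 2744, 3375, 4096
Next term = 4913

Next term = 4913


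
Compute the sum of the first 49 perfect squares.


n = 49
n(n+1)(2n+1)/6 = 49×50×99/6
= 242550/6 = 40425

Σk² = 40425


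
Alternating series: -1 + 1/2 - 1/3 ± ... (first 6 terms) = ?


S = -1 + 1/2 - 1/3 + 1/4 - 1/5 + 1/6
= -0.6167
(Full series converges to -ln(2) ≈ -0.6931)

S_6 = -0.6167


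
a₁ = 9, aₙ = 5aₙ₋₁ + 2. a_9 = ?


Computing step by step:
a_1 = 9
a_2 = 47
a_3 = 237
a_4 = 1187
a_5 = 5937
a_6 = 29687
a_7 = 148437
a_8 = 742187
a_9 = 3710937


a_9 = 3710937


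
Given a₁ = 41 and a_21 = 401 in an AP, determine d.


d = (aₙ - a₁)/(n-1)
= (401 - 41)/(21-1)
= 360/20 = 18

d = 18


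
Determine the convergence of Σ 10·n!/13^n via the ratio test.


aₙ = 10·n!/13^n
a_{n+1}/aₙ = (n+1)!/13^(n+1) × 13^n/n!  (constant 10 cancels)
= (n+1)/13
L = lim(n→∞) (n+1)/13 = ∞
L > 1 → series DIVERGES

Diverges (ratio test: L = ∞ > 1)


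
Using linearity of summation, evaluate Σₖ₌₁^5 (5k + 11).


Σ(5k+11) = 5·Σk + 11·n
= 5·15 + 11·5
= 75 + 55 = 130

Σ = 130


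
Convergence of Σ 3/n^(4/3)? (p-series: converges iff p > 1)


p-series test: Σ c/n^p converges if p > 1, diverges if p ≤ 1 (constant c > 0 doesn't affect convergence).
p = 4/3
4/3 > 1 → CONVERGES

Converges (p = 4/3 > 1)


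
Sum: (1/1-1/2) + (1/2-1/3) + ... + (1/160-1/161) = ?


Telescoping: adjacent terms cancel.
= 1/1 - 1/161
= 1 - 1/161 = 160/161

Sum = 160/161


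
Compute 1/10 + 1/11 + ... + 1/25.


Σₖ₌10^25 1/k = 1/10 + 1/11 + 1/12 + ... + 1/25
= 26422849771/26771144400
≈ 0.987

Sum = 26422849771/26771144400 ≈ 0.987


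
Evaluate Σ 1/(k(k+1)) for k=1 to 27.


1/(k(k+1)) = 1/k - 1/(k+1) (partial fractions)
Telescoping: Σ = 1 - 1/28 = 27/28

Sum = 27/28


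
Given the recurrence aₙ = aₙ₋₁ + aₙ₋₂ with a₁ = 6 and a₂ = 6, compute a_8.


Computing iteratively: 6, 6, 12, 18, 30, 48, 78, 126
a_8 = 126

a_8 = 126


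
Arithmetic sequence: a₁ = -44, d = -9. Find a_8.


aₙ = a₁ + (n-1)d
= -44 + (8-1)×-9
= -44 - 63
= -107

a_8 = -107


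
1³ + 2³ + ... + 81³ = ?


n(n+1)/2 = 81×82/2 = 3321
Σk³ = 3321² = 11029041

Σk³ = 11029041


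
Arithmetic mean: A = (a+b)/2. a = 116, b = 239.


AM = (116 + 239)/2 = 355/2 = 177.5

AM = 177.5


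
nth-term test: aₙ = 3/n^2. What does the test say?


lim(n→∞) 3/n^2 = 0
lim aₙ = 0 → nth-term test is INCONCLUSIVE
(Need other tests; this is actually a convergent p-series with p=2 > 1)

Inconclusive (lim aₙ = 0; need another test)


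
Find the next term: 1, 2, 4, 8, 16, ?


Pattern: geometric (r=2)
Terms: 1, 2, 4, 8, 16
Next term = 32

Next term = 32


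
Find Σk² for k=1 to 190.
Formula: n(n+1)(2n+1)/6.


n = 190
n(n+1)(2n+1)/6 = 190×191×381/6
= 13826490/6 = 2304415

Σk² = 2304415


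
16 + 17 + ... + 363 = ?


Σₖ₌16^363 k = Σₖ₌₁^363 k − Σₖ₌₁^15 k
= 363·364/2 − 15·16/2
= 66066 − 120 = 65946

Σk = 65946


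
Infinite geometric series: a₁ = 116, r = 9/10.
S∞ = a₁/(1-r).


S∞ = a₁/(1-r) = 116/(1 - 9/10)
= 116/(1/10)
= 1160

S∞ = 1160


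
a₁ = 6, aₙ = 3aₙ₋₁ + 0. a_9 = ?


Computing step by step:
a_1 = 6
a_2 = 18
a_3 = 54
a_4 = 162
a_5 = 486
a_6 = 1458
a_7 = 4374
a_8 = 13122
a_9 = 39366


a_9 = 39366


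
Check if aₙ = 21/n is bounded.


a₁ = 21, a₂ = 21/2, a₃ = 21/3, ...
0 < aₙ ≤ 21 for all n ≥ 1
Lower bound: 0, Upper bound: 21
The sequence IS bounded

Bounded (0 < aₙ ≤ 21)


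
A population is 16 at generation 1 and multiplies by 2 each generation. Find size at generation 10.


aₙ = a₁·r^(n-1)
= 16×2^9
= 16×512
= 8192

a_10 = 8192


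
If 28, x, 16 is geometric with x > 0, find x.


GM = √(28×16) = √448 = 21.166

GM = 21.166


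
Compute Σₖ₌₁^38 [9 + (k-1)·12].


aₙ = 9 + (38-1)×12 = 453
Sₙ = n(a₁+aₙ)/2 = 38×(9+453)/2
= 38×462/2 = 8778

S_38 = 8778


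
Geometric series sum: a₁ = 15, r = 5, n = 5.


Sₙ = 15×(5^5 - 1)/(5 - 1)
= 15×(3125 - 1)/4
= 15×3124/4
= 11715

S_5 = 11715


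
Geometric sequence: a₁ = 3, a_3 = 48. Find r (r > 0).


r^(n-1) = aₙ/a₁
r^2 = 48/3 = 16
r = 16^(1/2)
= ±4; taking r > 0 gives r = 4

r = 4


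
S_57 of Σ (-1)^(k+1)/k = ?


S = 1 - 1/2 + 1/3 - 1/4 + 1/5 - 1/6 + 1/7 - 1/8 ± ...
= 0.7018
(Full series converges to +ln(2) ≈ +0.6931)

S_57 = 0.7018


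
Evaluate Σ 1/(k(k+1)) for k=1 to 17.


1/(k(k+1)) = 1/k - 1/(k+1) (partial fractions)
Telescoping: Σ = 1 - 1/18 = 17/18

Sum = 17/18


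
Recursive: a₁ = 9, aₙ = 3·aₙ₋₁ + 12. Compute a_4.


Computing step by step:
a_1 = 9
a_2 = 39
a_3 = 129
a_4 = 399


a_4 = 399


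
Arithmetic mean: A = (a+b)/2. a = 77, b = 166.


AM = (77 + 166)/2 = 243/2 = 121.5

AM = 121.5


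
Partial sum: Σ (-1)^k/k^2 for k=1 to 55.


S = -1 + 1/4 - 1/9 + 1/16 - 1/25 + 1/36 - 1/49 + 1/64 ± ...
= -0.8226
(Full series converges to -π²/12 ≈ -0.8225)

S_55 = -0.8226


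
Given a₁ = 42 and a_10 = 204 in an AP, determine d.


d = (aₙ - a₁)/(n-1)
= (204 - 42)/(10-1)
= 162/9 = 18

d = 18


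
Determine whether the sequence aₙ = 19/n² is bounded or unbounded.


a₁ = 19, a₂ = 19/4, a₃ = 19/9, ...
0 < aₙ ≤ 19 for all n ≥ 1
The sequence IS bounded

Bounded (0 < aₙ ≤ 19)


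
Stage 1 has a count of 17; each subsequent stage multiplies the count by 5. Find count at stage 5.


aₙ = a₁·r^(n-1)
= 17×5^4
= 17×625
= 10625

a_5 = 10625


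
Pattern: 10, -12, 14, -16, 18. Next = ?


Pattern: alternating sign, magnitude arithmetic (d=2)
Terms: 10, -12, 14, -16, 18
Next term = -20

Next term = -20


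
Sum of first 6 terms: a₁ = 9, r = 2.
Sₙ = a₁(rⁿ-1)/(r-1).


Sₙ = 9×(2^6 - 1)/(2 - 1)
= 9×(64 - 1)/1
= 9×63/1
= 567

S_6 = 567


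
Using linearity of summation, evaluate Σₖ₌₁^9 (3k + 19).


Σ(3k+19) = 3·Σk + 19·n
= 3·45 + 19·9
= 135 + 171 = 306

Σ = 306


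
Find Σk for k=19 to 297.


Σₖ₌19^297 k = Σₖ₌₁^297 k − Σₖ₌₁^18 k
= 297·298/2 − 18·19/2
= 44253 − 171 = 44082

Σk = 44082


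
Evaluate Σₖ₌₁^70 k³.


n(n+1)/2 = 70×71/2 = 2485
Σk³ = 2485² = 6175225

Σk³ = 6175225


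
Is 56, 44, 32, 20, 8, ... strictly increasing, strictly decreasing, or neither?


Differences: -12, -12, -12, -12
All differences < 0 → strictly DECREASING

Monotonically decreasing


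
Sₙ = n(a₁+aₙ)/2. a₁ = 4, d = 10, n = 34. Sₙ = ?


aₙ = 4 + (34-1)×10 = 334
Sₙ = n(a₁+aₙ)/2 = 34×(4+334)/2
= 34×338/2 = 5746

S_34 = 5746


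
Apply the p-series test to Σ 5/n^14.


p-series test: Σ c/n^p converges if p > 1, diverges if p ≤ 1 (constant c > 0 doesn't affect convergence).
p = 14
14 > 1 → CONVERGES

Converges (p = 14 > 1)


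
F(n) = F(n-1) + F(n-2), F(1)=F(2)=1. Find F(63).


Fibonacci sequence: 1, 1, 2, 3, 5, 8, 13, 21, 34, 55, 89, ...
F(63) = 6557470319842

F(63) = 6557470319842


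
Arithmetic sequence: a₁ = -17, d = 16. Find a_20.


aₙ = a₁ + (n-1)d
= -17 + (20-1)×16
= -17 + 304
= 287

a_20 = 287


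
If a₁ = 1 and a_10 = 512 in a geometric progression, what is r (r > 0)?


r^(n-1) = aₙ/a₁
r^9 = 512/1 = 512
r = 512^(1/9)
= 2

r = 2


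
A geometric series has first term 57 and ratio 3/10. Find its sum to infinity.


S∞ = a₁/(1-r) = 57/(1 - 3/10)
= 57/(7/10)
= 570/7

S∞ = 570/7


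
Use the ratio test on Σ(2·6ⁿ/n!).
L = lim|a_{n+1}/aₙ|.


aₙ = 2·6^n/n!
a_{n+1}/aₙ = 6^(n+1)/(n+1)! × n!/6^n  (constant 2 cancels)
= 6/(n+1)
L = lim(n→∞) 6/(n+1) = 0
L < 1 → series CONVERGES

Converges (ratio test: L = 0 < 1)


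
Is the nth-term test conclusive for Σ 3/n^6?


lim(n→∞) 3/n^6 = 0
lim aₙ = 0 → nth-term test is INCONCLUSIVE
(Need other tests; this is actually a convergent p-series with p=6 > 1)

Inconclusive (lim aₙ = 0; need another test)


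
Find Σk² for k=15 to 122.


Σₖ₌15^122 k² = Σₖ₌₁^122 k² − Σₖ₌₁^14 k²
= 122·123·245/6 − 14·15·29/6
= 612745 − 1015 = 611730

Σk² = 611730


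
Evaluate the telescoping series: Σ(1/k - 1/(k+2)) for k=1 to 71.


Telescoping with gap 2: two head and two tail terms survive.
= (1 + 1/2) - (1/72 + 1/73)
= 3/2 - 1/72 - 1/73 = 7739/5256

Sum = 7739/5256


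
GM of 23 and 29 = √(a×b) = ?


GM = √(23×29) = √667 = 25.8263

GM = 25.8263


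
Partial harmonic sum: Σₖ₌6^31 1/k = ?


Σₖ₌6^31 1/k = 1/6 + 1/7 + 1/8 + ... + 1/31
= 125913534410497/72201776446800
≈ 1.7439

Sum = 125913534410497/72201776446800 ≈ 1.7439


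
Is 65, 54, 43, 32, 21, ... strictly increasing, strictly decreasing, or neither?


Differences: -11, -11, -11, -11
All differences < 0 → strictly DECREASING

Monotonically decreasing


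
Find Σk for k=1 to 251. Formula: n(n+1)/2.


n(n+1)/2 = 251×252/2 = 63252/2 = 31626

Σk = 31626


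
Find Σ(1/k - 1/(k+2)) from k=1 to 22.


Telescoping with gap 2: two head and two tail terms survive.
= (1 + 1/2) - (1/23 + 1/24)
= 3/2 - 1/23 - 1/24 = 781/552

Sum = 781/552


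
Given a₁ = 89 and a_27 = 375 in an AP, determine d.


d = (aₙ - a₁)/(n-1)
= (375 - 89)/(27-1)
= 286/26 = 11

d = 11


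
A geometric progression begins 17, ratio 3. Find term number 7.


aₙ = a₁·r^(n-1)
= 17×3^6
= 17×729
= 12393

a_7 = 12393


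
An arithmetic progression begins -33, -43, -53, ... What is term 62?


aₙ = a₁ + (n-1)d
= -33 + (62-1)×-10
= -33 - 610
= -643

a_62 = -643


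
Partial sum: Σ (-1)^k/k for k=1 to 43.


S = -1 + 1/2 - 1/3 + 1/4 - 1/5 + 1/6 - 1/7 + 1/8 ± ...
= -0.7046
(Full series converges to -ln(2) ≈ -0.6931)

S_43 = -0.7046


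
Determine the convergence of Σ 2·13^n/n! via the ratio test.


aₙ = 2·13^n/n!
a_{n+1}/aₙ = 13^(n+1)/(n+1)! × n!/13^n  (constant 2 cancels)
= 13/(n+1)
L = lim(n→∞) 13/(n+1) = 0
L < 1 → series CONVERGES

Converges (ratio test: L = 0 < 1)


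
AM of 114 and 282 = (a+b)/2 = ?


AM = (114 + 282)/2 = 396/2 = 198

AM = 198


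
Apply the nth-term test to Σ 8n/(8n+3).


lim(n→∞) 8n/(8n+3) = 8/8 = 1  (divide numerator and denominator by n)
lim aₙ = 1 ≠ 0 → series DIVERGES

Diverges (lim aₙ = 1 ≠ 0)


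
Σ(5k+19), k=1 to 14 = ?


Σ(5k+19) = 5·Σk + 19·n
= 5·105 + 19·14
= 525 + 266 = 791

Σ = 791


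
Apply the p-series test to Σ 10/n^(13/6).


p-series test: Σ c/n^p converges if p > 1, diverges if p ≤ 1 (constant c > 0 doesn't affect convergence).
p = 13/6
13/6 > 1 → CONVERGES

Converges (p = 13/6 > 1)


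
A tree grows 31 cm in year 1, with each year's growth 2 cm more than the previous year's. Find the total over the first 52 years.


aₙ = 31 + (52-1)×2 = 133
Sₙ = n(a₁+aₙ)/2 = 52×(31+133)/2
= 52×164/2 = 4264

S_52 = 4264


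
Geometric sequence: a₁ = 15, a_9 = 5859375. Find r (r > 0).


r^(n-1) = aₙ/a₁
r^8 = 5859375/15 = 390625
r = 390625^(1/8)
= ±5; taking r > 0 gives r = 5

r = 5


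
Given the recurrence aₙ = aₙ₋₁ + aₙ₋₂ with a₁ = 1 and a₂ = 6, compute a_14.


Computing iteratively: 1, 6, 7, 13, 20, 33, 53, 86, 139, 225, 364, 589, ...
a_14 = 1542

a_14 = 1542


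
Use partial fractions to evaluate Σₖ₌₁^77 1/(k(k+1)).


1/(k(k+1)) = 1/k - 1/(k+1) (partial fractions)
Telescoping: Σ = 1 - 1/78 = 77/78

Sum = 77/78


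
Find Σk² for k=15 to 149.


Σₖ₌15^149 k² = Σₖ₌₁^149 k² − Σₖ₌₁^14 k²
= 149·150·299/6 − 14·15·29/6
= 1113775 − 1015 = 1112760

Σk² = 1112760


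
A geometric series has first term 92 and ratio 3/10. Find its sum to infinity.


S∞ = a₁/(1-r) = 92/(1 - 3/10)
= 92/(7/10)
= 920/7

S∞ = 920/7


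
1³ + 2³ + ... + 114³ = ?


n(n+1)/2 = 114×115/2 = 6555
Σk³ = 6555² = 42968025

Σk³ = 42968025


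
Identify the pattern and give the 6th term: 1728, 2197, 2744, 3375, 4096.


Pattern: perfect cubes: n³
Terms: 1728, 2197, 2744, 3375, 4096
Next term = 4913

Next term = 4913


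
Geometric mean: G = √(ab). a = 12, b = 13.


GM = √(12×13) = √156 = 12.49

GM = 12.49


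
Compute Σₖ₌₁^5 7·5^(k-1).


Sₙ = 7×(5^5 - 1)/(5 - 1)
= 7×(3125 - 1)/4
= 7×3124/4
= 5467

S_5 = 5467


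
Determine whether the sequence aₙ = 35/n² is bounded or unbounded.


a₁ = 35, a₂ = 35/4, a₃ = 35/9, ...
0 < aₙ ≤ 35 for all n ≥ 1
The sequence IS bounded

Bounded (0 < aₙ ≤ 35)


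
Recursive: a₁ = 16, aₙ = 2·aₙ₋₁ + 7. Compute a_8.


Computing step by step:
a_1 = 16
a_2 = 39
a_3 = 85
a_4 = 177
a_5 = 361
a_6 = 729
a_7 = 1465
a_8 = 2937


a_8 = 2937


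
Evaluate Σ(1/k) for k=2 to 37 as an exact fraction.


Σₖ₌2^37 1/k = 1/2 + 1/3 + 1/4 + ... + 1/37
= 1555077795250633/485721041551200
≈ 3.2016

Sum = 1555077795250633/485721041551200 ≈ 3.2016


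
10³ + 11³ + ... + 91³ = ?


Σₖ₌10^91 k³ = [91·92/2]² − [9·10/2]²
= 17522596 − 2025 = 17520571

Σk³ = 17520571


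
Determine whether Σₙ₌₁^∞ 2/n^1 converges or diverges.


p-series test: Σ c/n^p converges if p > 1, diverges if p ≤ 1 (constant c > 0 doesn't affect convergence).
p = 1
1 ≤ 1 → DIVERGES

Diverges (p = 1 ≤ 1)


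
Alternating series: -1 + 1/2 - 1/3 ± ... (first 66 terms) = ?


S = -1 + 1/2 - 1/3 + 1/4 - 1/5 + 1/6 - 1/7 + 1/8 ± ...
= -0.6856
(Full series converges to -ln(2) ≈ -0.6931)

S_66 = -0.6856


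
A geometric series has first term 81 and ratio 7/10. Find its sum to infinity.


S∞ = a₁/(1-r) = 81/(1 - 7/10)
= 81/(3/10)
= 270

S∞ = 270


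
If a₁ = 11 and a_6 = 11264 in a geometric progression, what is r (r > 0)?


r^(n-1) = aₙ/a₁
r^5 = 11264/11 = 1024
r = 1024^(1/5)
= 4

r = 4


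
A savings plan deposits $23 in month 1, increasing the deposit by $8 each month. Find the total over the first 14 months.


aₙ = 23 + (14-1)×8 = 127
Sₙ = n(a₁+aₙ)/2 = 14×(23+127)/2
= 14×150/2 = 1050

S_14 = 1050


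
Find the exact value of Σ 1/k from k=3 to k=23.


Σₖ₌3^23 1/k = 1/3 + 1/4 + 1/5 + ... + 1/23
= 265842403/118982864
≈ 2.2343

Sum = 265842403/118982864 ≈ 2.2343


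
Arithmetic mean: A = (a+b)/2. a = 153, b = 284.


AM = (153 + 284)/2 = 437/2 = 218.5

AM = 218.5


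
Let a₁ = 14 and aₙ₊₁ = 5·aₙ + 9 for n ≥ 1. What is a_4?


Computing step by step:
a_1 = 14
a_2 = 79
a_3 = 404
a_4 = 2029


a_4 = 2029


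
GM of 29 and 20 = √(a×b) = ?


GM = √(29×20) = √580 = 24.0832

GM = 24.0832


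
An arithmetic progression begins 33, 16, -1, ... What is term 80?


aₙ = a₁ + (n-1)d
= 33 + (80-1)×-17
= 33 - 1343
= -1310

a_80 = -1310


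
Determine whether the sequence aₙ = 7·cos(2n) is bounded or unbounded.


For all n, -1 ≤ cos(2n) ≤ 1, so -7 ≤ 7·cos(2n) ≤ 7
Lower bound: -7, Upper bound: 7
The sequence IS bounded

Bounded (-7 ≤ aₙ ≤ 7)


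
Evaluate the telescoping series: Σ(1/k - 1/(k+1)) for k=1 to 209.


Telescoping: adjacent terms cancel.
= 1/1 - 1/210
= 1 - 1/210 = 209/210

Sum = 209/210


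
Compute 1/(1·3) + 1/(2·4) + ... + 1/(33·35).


1/(k(k+2)) = (1/2)·(1/k - 1/(k+2)) (partial fractions)
Telescoping: Σ = (1/2)·(1 + 1/2 - 1/34 - 1/35) = 429/595

Sum = 429/595


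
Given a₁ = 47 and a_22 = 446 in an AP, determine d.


d = (aₙ - a₁)/(n-1)
= (446 - 47)/(22-1)
= 399/21 = 19

d = 19


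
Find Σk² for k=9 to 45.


Σₖ₌9^45 k² = Σₖ₌₁^45 k² − Σₖ₌₁^8 k²
= 45·46·91/6 − 8·9·17/6
= 31395 − 204 = 31191

Σk² = 31191


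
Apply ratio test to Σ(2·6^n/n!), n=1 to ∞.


aₙ = 2·6^n/n!
a_{n+1}/aₙ = 6^(n+1)/(n+1)! × n!/6^n  (constant 2 cancels)
= 6/(n+1)
L = lim(n→∞) 6/(n+1) = 0
L < 1 → series CONVERGES

Converges (ratio test: L = 0 < 1)


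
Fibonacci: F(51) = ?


Fibonacci sequence: 1, 1, 2, 3, 5, 8, 13, 21, 34, 55, 89, ...
F(51) = 20365011074

F(51) = 20365011074


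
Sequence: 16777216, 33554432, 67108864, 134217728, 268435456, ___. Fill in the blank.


Pattern: powers of 2: 2ⁿ
Terms: 16777216, 33554432, 67108864, 134217728, 268435456
Next term = 536870912

Next term = 536870912


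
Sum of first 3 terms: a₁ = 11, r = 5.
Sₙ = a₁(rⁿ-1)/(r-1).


Sₙ = 11×(5^3 - 1)/(5 - 1)
= 11×(125 - 1)/4
= 11×124/4
= 341

S_3 = 341


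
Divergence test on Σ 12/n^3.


lim(n→∞) 12/n^3 = 0
lim aₙ = 0 → nth-term test is INCONCLUSIVE
(Need other tests; this is actually a convergent p-series with p=3 > 1)

Inconclusive (lim aₙ = 0; need another test)
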